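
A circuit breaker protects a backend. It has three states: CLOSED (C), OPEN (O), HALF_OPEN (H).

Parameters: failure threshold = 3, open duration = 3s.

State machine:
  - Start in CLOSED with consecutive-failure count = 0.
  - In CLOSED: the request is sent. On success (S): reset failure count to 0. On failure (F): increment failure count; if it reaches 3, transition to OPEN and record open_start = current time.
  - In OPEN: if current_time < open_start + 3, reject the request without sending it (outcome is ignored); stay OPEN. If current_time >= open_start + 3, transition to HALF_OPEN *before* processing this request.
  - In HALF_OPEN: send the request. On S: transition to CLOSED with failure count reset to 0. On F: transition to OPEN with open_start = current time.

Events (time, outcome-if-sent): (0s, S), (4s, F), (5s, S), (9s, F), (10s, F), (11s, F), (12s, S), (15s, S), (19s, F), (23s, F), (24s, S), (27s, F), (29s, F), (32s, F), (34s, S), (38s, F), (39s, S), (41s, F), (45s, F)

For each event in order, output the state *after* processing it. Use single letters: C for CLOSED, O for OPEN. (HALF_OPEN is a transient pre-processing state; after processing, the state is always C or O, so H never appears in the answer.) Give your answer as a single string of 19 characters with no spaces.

Answer: CCCCCOOCCCCCCOOOOOO

Derivation:
State after each event:
  event#1 t=0s outcome=S: state=CLOSED
  event#2 t=4s outcome=F: state=CLOSED
  event#3 t=5s outcome=S: state=CLOSED
  event#4 t=9s outcome=F: state=CLOSED
  event#5 t=10s outcome=F: state=CLOSED
  event#6 t=11s outcome=F: state=OPEN
  event#7 t=12s outcome=S: state=OPEN
  event#8 t=15s outcome=S: state=CLOSED
  event#9 t=19s outcome=F: state=CLOSED
  event#10 t=23s outcome=F: state=CLOSED
  event#11 t=24s outcome=S: state=CLOSED
  event#12 t=27s outcome=F: state=CLOSED
  event#13 t=29s outcome=F: state=CLOSED
  event#14 t=32s outcome=F: state=OPEN
  event#15 t=34s outcome=S: state=OPEN
  event#16 t=38s outcome=F: state=OPEN
  event#17 t=39s outcome=S: state=OPEN
  event#18 t=41s outcome=F: state=OPEN
  event#19 t=45s outcome=F: state=OPEN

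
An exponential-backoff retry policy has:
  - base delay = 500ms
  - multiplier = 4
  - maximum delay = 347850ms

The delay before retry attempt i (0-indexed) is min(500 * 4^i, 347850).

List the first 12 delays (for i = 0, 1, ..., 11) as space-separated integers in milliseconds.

Answer: 500 2000 8000 32000 128000 347850 347850 347850 347850 347850 347850 347850

Derivation:
Computing each delay:
  i=0: min(500*4^0, 347850) = 500
  i=1: min(500*4^1, 347850) = 2000
  i=2: min(500*4^2, 347850) = 8000
  i=3: min(500*4^3, 347850) = 32000
  i=4: min(500*4^4, 347850) = 128000
  i=5: min(500*4^5, 347850) = 347850
  i=6: min(500*4^6, 347850) = 347850
  i=7: min(500*4^7, 347850) = 347850
  i=8: min(500*4^8, 347850) = 347850
  i=9: min(500*4^9, 347850) = 347850
  i=10: min(500*4^10, 347850) = 347850
  i=11: min(500*4^11, 347850) = 347850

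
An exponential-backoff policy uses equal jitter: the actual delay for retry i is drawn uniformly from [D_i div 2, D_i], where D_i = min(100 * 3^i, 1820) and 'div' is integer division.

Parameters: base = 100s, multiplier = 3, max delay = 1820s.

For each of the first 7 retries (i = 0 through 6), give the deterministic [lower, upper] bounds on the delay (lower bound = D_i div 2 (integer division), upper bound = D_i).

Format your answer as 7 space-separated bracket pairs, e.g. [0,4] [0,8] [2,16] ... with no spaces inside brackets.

Computing bounds per retry:
  i=0: D_i=min(100*3^0,1820)=100, bounds=[50,100]
  i=1: D_i=min(100*3^1,1820)=300, bounds=[150,300]
  i=2: D_i=min(100*3^2,1820)=900, bounds=[450,900]
  i=3: D_i=min(100*3^3,1820)=1820, bounds=[910,1820]
  i=4: D_i=min(100*3^4,1820)=1820, bounds=[910,1820]
  i=5: D_i=min(100*3^5,1820)=1820, bounds=[910,1820]
  i=6: D_i=min(100*3^6,1820)=1820, bounds=[910,1820]

Answer: [50,100] [150,300] [450,900] [910,1820] [910,1820] [910,1820] [910,1820]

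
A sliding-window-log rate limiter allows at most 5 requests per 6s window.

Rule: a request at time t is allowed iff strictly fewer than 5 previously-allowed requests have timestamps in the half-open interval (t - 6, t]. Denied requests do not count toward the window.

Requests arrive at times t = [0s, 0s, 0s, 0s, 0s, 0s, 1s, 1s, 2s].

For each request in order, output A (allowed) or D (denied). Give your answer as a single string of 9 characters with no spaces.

Tracking allowed requests in the window:
  req#1 t=0s: ALLOW
  req#2 t=0s: ALLOW
  req#3 t=0s: ALLOW
  req#4 t=0s: ALLOW
  req#5 t=0s: ALLOW
  req#6 t=0s: DENY
  req#7 t=1s: DENY
  req#8 t=1s: DENY
  req#9 t=2s: DENY

Answer: AAAAADDDD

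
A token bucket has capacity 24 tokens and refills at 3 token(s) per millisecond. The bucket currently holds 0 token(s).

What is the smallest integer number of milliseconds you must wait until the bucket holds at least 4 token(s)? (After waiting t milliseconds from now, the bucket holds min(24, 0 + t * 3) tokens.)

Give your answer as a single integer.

Answer: 2

Derivation:
Need 0 + t * 3 >= 4, so t >= 4/3.
Smallest integer t = ceil(4/3) = 2.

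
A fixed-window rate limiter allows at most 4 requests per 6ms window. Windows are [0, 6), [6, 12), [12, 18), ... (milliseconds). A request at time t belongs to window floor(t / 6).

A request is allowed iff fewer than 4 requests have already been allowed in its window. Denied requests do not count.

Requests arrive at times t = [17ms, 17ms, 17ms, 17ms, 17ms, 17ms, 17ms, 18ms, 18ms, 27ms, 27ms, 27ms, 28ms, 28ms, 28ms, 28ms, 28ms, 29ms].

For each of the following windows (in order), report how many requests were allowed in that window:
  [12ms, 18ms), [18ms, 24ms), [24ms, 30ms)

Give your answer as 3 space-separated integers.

Processing requests:
  req#1 t=17ms (window 2): ALLOW
  req#2 t=17ms (window 2): ALLOW
  req#3 t=17ms (window 2): ALLOW
  req#4 t=17ms (window 2): ALLOW
  req#5 t=17ms (window 2): DENY
  req#6 t=17ms (window 2): DENY
  req#7 t=17ms (window 2): DENY
  req#8 t=18ms (window 3): ALLOW
  req#9 t=18ms (window 3): ALLOW
  req#10 t=27ms (window 4): ALLOW
  req#11 t=27ms (window 4): ALLOW
  req#12 t=27ms (window 4): ALLOW
  req#13 t=28ms (window 4): ALLOW
  req#14 t=28ms (window 4): DENY
  req#15 t=28ms (window 4): DENY
  req#16 t=28ms (window 4): DENY
  req#17 t=28ms (window 4): DENY
  req#18 t=29ms (window 4): DENY

Allowed counts by window: 4 2 4

Answer: 4 2 4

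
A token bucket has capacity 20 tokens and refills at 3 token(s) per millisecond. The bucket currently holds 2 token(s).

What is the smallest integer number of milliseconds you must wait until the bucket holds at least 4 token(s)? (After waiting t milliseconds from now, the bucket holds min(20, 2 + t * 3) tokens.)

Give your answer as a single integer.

Need 2 + t * 3 >= 4, so t >= 2/3.
Smallest integer t = ceil(2/3) = 1.

Answer: 1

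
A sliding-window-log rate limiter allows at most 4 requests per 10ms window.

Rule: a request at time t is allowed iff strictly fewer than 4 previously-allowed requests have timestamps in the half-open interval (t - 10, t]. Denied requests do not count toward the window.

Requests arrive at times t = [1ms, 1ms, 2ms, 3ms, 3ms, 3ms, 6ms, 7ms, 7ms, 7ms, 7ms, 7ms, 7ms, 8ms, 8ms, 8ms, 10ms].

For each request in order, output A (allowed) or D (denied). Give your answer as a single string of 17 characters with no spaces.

Answer: AAAADDDDDDDDDDDDD

Derivation:
Tracking allowed requests in the window:
  req#1 t=1ms: ALLOW
  req#2 t=1ms: ALLOW
  req#3 t=2ms: ALLOW
  req#4 t=3ms: ALLOW
  req#5 t=3ms: DENY
  req#6 t=3ms: DENY
  req#7 t=6ms: DENY
  req#8 t=7ms: DENY
  req#9 t=7ms: DENY
  req#10 t=7ms: DENY
  req#11 t=7ms: DENY
  req#12 t=7ms: DENY
  req#13 t=7ms: DENY
  req#14 t=8ms: DENY
  req#15 t=8ms: DENY
  req#16 t=8ms: DENY
  req#17 t=10ms: DENY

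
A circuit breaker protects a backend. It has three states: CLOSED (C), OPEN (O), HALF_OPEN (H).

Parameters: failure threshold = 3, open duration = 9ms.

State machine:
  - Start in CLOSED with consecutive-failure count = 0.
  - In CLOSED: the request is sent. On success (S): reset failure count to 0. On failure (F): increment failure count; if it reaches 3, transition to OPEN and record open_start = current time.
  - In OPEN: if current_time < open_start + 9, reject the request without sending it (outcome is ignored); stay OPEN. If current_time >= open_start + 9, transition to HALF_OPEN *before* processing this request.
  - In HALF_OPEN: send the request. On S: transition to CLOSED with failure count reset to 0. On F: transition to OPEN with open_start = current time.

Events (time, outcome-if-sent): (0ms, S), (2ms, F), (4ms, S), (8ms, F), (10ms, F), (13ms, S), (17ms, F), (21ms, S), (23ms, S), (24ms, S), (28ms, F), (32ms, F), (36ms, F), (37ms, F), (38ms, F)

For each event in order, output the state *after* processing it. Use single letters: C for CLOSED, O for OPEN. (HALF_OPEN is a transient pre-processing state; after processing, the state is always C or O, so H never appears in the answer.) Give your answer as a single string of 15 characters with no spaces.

Answer: CCCCCCCCCCCCOOO

Derivation:
State after each event:
  event#1 t=0ms outcome=S: state=CLOSED
  event#2 t=2ms outcome=F: state=CLOSED
  event#3 t=4ms outcome=S: state=CLOSED
  event#4 t=8ms outcome=F: state=CLOSED
  event#5 t=10ms outcome=F: state=CLOSED
  event#6 t=13ms outcome=S: state=CLOSED
  event#7 t=17ms outcome=F: state=CLOSED
  event#8 t=21ms outcome=S: state=CLOSED
  event#9 t=23ms outcome=S: state=CLOSED
  event#10 t=24ms outcome=S: state=CLOSED
  event#11 t=28ms outcome=F: state=CLOSED
  event#12 t=32ms outcome=F: state=CLOSED
  event#13 t=36ms outcome=F: state=OPEN
  event#14 t=37ms outcome=F: state=OPEN
  event#15 t=38ms outcome=F: state=OPEN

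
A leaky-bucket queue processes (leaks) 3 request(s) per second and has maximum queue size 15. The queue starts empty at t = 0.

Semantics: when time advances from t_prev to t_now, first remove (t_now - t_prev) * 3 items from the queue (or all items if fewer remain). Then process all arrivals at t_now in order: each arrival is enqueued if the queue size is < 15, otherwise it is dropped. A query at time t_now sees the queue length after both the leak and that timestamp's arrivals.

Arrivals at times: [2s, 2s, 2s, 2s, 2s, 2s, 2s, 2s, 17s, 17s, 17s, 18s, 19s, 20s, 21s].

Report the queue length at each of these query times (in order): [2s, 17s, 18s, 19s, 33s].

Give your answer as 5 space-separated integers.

Answer: 8 3 1 1 0

Derivation:
Queue lengths at query times:
  query t=2s: backlog = 8
  query t=17s: backlog = 3
  query t=18s: backlog = 1
  query t=19s: backlog = 1
  query t=33s: backlog = 0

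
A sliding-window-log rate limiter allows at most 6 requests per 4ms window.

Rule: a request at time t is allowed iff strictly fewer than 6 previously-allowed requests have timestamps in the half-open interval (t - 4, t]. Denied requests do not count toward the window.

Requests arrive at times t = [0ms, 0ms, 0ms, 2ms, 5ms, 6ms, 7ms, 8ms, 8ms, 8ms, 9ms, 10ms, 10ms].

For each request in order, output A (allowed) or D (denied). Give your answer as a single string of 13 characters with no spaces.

Answer: AAAAAAAAAAAAD

Derivation:
Tracking allowed requests in the window:
  req#1 t=0ms: ALLOW
  req#2 t=0ms: ALLOW
  req#3 t=0ms: ALLOW
  req#4 t=2ms: ALLOW
  req#5 t=5ms: ALLOW
  req#6 t=6ms: ALLOW
  req#7 t=7ms: ALLOW
  req#8 t=8ms: ALLOW
  req#9 t=8ms: ALLOW
  req#10 t=8ms: ALLOW
  req#11 t=9ms: ALLOW
  req#12 t=10ms: ALLOW
  req#13 t=10ms: DENY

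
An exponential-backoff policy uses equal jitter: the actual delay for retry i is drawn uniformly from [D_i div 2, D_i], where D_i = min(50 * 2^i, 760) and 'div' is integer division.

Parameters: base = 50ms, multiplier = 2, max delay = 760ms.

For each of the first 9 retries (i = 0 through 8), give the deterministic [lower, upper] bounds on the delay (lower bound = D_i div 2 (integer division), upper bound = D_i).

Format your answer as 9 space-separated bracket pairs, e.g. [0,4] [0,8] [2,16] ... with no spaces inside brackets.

Answer: [25,50] [50,100] [100,200] [200,400] [380,760] [380,760] [380,760] [380,760] [380,760]

Derivation:
Computing bounds per retry:
  i=0: D_i=min(50*2^0,760)=50, bounds=[25,50]
  i=1: D_i=min(50*2^1,760)=100, bounds=[50,100]
  i=2: D_i=min(50*2^2,760)=200, bounds=[100,200]
  i=3: D_i=min(50*2^3,760)=400, bounds=[200,400]
  i=4: D_i=min(50*2^4,760)=760, bounds=[380,760]
  i=5: D_i=min(50*2^5,760)=760, bounds=[380,760]
  i=6: D_i=min(50*2^6,760)=760, bounds=[380,760]
  i=7: D_i=min(50*2^7,760)=760, bounds=[380,760]
  i=8: D_i=min(50*2^8,760)=760, bounds=[380,760]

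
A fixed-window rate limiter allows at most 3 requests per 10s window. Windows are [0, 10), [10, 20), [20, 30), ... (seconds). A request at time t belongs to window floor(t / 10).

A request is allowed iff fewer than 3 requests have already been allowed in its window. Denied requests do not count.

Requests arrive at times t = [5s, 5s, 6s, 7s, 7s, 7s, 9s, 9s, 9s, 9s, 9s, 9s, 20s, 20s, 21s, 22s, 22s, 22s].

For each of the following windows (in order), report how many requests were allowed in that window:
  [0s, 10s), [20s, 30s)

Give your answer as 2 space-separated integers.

Answer: 3 3

Derivation:
Processing requests:
  req#1 t=5s (window 0): ALLOW
  req#2 t=5s (window 0): ALLOW
  req#3 t=6s (window 0): ALLOW
  req#4 t=7s (window 0): DENY
  req#5 t=7s (window 0): DENY
  req#6 t=7s (window 0): DENY
  req#7 t=9s (window 0): DENY
  req#8 t=9s (window 0): DENY
  req#9 t=9s (window 0): DENY
  req#10 t=9s (window 0): DENY
  req#11 t=9s (window 0): DENY
  req#12 t=9s (window 0): DENY
  req#13 t=20s (window 2): ALLOW
  req#14 t=20s (window 2): ALLOW
  req#15 t=21s (window 2): ALLOW
  req#16 t=22s (window 2): DENY
  req#17 t=22s (window 2): DENY
  req#18 t=22s (window 2): DENY

Allowed counts by window: 3 3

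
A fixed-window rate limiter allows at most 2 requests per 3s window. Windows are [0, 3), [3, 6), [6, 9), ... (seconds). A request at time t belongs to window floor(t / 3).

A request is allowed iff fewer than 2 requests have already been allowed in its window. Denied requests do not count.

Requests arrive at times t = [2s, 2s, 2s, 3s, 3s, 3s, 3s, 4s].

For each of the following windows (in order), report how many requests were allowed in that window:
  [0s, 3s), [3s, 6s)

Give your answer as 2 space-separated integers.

Answer: 2 2

Derivation:
Processing requests:
  req#1 t=2s (window 0): ALLOW
  req#2 t=2s (window 0): ALLOW
  req#3 t=2s (window 0): DENY
  req#4 t=3s (window 1): ALLOW
  req#5 t=3s (window 1): ALLOW
  req#6 t=3s (window 1): DENY
  req#7 t=3s (window 1): DENY
  req#8 t=4s (window 1): DENY

Allowed counts by window: 2 2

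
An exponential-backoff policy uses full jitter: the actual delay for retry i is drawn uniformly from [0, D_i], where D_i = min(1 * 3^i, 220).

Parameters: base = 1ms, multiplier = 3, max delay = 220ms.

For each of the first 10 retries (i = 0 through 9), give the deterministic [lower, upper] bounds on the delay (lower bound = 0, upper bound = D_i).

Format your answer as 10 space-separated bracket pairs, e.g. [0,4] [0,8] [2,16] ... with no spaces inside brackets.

Answer: [0,1] [0,3] [0,9] [0,27] [0,81] [0,220] [0,220] [0,220] [0,220] [0,220]

Derivation:
Computing bounds per retry:
  i=0: D_i=min(1*3^0,220)=1, bounds=[0,1]
  i=1: D_i=min(1*3^1,220)=3, bounds=[0,3]
  i=2: D_i=min(1*3^2,220)=9, bounds=[0,9]
  i=3: D_i=min(1*3^3,220)=27, bounds=[0,27]
  i=4: D_i=min(1*3^4,220)=81, bounds=[0,81]
  i=5: D_i=min(1*3^5,220)=220, bounds=[0,220]
  i=6: D_i=min(1*3^6,220)=220, bounds=[0,220]
  i=7: D_i=min(1*3^7,220)=220, bounds=[0,220]
  i=8: D_i=min(1*3^8,220)=220, bounds=[0,220]
  i=9: D_i=min(1*3^9,220)=220, bounds=[0,220]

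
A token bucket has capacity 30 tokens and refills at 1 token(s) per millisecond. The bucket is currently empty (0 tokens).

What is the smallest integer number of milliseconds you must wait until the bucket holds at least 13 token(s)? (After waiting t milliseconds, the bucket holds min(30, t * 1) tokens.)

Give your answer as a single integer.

Answer: 13

Derivation:
Need t * 1 >= 13, so t >= 13/1.
Smallest integer t = ceil(13/1) = 13.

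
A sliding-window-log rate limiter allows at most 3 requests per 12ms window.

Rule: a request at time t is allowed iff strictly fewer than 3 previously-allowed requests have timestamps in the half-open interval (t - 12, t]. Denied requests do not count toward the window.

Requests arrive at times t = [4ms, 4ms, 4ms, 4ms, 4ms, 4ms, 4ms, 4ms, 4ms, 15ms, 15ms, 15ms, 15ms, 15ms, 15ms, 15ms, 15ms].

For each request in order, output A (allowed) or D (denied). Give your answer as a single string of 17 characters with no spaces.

Answer: AAADDDDDDDDDDDDDD

Derivation:
Tracking allowed requests in the window:
  req#1 t=4ms: ALLOW
  req#2 t=4ms: ALLOW
  req#3 t=4ms: ALLOW
  req#4 t=4ms: DENY
  req#5 t=4ms: DENY
  req#6 t=4ms: DENY
  req#7 t=4ms: DENY
  req#8 t=4ms: DENY
  req#9 t=4ms: DENY
  req#10 t=15ms: DENY
  req#11 t=15ms: DENY
  req#12 t=15ms: DENY
  req#13 t=15ms: DENY
  req#14 t=15ms: DENY
  req#15 t=15ms: DENY
  req#16 t=15ms: DENY
  req#17 t=15ms: DENY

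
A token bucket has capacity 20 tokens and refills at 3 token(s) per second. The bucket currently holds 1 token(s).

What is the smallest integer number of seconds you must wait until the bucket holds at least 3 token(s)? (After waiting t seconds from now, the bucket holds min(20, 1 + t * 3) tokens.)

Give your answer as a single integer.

Answer: 1

Derivation:
Need 1 + t * 3 >= 3, so t >= 2/3.
Smallest integer t = ceil(2/3) = 1.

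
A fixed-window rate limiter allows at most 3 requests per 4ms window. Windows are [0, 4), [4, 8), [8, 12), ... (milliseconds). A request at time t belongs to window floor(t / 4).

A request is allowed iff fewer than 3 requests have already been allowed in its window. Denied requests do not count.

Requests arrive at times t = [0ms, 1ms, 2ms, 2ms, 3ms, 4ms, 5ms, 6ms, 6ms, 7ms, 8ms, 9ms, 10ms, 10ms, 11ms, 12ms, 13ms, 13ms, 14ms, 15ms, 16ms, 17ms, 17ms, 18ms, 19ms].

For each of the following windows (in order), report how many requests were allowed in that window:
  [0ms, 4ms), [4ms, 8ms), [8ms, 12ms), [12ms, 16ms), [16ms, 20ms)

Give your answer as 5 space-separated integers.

Processing requests:
  req#1 t=0ms (window 0): ALLOW
  req#2 t=1ms (window 0): ALLOW
  req#3 t=2ms (window 0): ALLOW
  req#4 t=2ms (window 0): DENY
  req#5 t=3ms (window 0): DENY
  req#6 t=4ms (window 1): ALLOW
  req#7 t=5ms (window 1): ALLOW
  req#8 t=6ms (window 1): ALLOW
  req#9 t=6ms (window 1): DENY
  req#10 t=7ms (window 1): DENY
  req#11 t=8ms (window 2): ALLOW
  req#12 t=9ms (window 2): ALLOW
  req#13 t=10ms (window 2): ALLOW
  req#14 t=10ms (window 2): DENY
  req#15 t=11ms (window 2): DENY
  req#16 t=12ms (window 3): ALLOW
  req#17 t=13ms (window 3): ALLOW
  req#18 t=13ms (window 3): ALLOW
  req#19 t=14ms (window 3): DENY
  req#20 t=15ms (window 3): DENY
  req#21 t=16ms (window 4): ALLOW
  req#22 t=17ms (window 4): ALLOW
  req#23 t=17ms (window 4): ALLOW
  req#24 t=18ms (window 4): DENY
  req#25 t=19ms (window 4): DENY

Allowed counts by window: 3 3 3 3 3

Answer: 3 3 3 3 3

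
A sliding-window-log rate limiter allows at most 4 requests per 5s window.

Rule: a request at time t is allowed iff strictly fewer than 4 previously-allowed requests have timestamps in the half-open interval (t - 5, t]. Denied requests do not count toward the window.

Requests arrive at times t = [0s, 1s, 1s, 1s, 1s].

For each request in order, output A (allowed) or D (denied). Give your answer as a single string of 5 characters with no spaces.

Answer: AAAAD

Derivation:
Tracking allowed requests in the window:
  req#1 t=0s: ALLOW
  req#2 t=1s: ALLOW
  req#3 t=1s: ALLOW
  req#4 t=1s: ALLOW
  req#5 t=1s: DENY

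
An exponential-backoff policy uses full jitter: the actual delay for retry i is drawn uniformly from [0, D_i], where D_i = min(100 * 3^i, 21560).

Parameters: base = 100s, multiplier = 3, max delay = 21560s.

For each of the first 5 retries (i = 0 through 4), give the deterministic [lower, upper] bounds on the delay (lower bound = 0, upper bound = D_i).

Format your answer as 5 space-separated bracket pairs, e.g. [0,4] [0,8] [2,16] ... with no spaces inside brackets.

Answer: [0,100] [0,300] [0,900] [0,2700] [0,8100]

Derivation:
Computing bounds per retry:
  i=0: D_i=min(100*3^0,21560)=100, bounds=[0,100]
  i=1: D_i=min(100*3^1,21560)=300, bounds=[0,300]
  i=2: D_i=min(100*3^2,21560)=900, bounds=[0,900]
  i=3: D_i=min(100*3^3,21560)=2700, bounds=[0,2700]
  i=4: D_i=min(100*3^4,21560)=8100, bounds=[0,8100]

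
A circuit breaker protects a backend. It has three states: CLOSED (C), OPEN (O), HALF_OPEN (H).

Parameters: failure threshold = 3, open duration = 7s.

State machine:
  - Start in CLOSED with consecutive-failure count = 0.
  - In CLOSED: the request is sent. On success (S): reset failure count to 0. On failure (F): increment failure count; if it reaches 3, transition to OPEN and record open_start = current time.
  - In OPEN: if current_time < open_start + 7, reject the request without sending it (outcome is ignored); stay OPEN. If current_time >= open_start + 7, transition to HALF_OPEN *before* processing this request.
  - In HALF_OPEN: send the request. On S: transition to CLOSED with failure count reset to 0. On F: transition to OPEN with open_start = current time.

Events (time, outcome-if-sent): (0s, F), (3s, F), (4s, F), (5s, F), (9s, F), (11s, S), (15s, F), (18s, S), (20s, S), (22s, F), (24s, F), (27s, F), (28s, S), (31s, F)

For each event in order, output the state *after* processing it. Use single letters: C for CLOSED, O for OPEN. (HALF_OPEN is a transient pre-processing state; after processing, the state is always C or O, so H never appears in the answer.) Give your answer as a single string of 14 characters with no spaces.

Answer: CCOOOCCCCCCOOO

Derivation:
State after each event:
  event#1 t=0s outcome=F: state=CLOSED
  event#2 t=3s outcome=F: state=CLOSED
  event#3 t=4s outcome=F: state=OPEN
  event#4 t=5s outcome=F: state=OPEN
  event#5 t=9s outcome=F: state=OPEN
  event#6 t=11s outcome=S: state=CLOSED
  event#7 t=15s outcome=F: state=CLOSED
  event#8 t=18s outcome=S: state=CLOSED
  event#9 t=20s outcome=S: state=CLOSED
  event#10 t=22s outcome=F: state=CLOSED
  event#11 t=24s outcome=F: state=CLOSED
  event#12 t=27s outcome=F: state=OPEN
  event#13 t=28s outcome=S: state=OPEN
  event#14 t=31s outcome=F: state=OPEN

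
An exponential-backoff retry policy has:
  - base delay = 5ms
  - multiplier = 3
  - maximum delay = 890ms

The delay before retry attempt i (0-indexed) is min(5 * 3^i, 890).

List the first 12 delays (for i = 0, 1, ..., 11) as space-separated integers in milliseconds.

Answer: 5 15 45 135 405 890 890 890 890 890 890 890

Derivation:
Computing each delay:
  i=0: min(5*3^0, 890) = 5
  i=1: min(5*3^1, 890) = 15
  i=2: min(5*3^2, 890) = 45
  i=3: min(5*3^3, 890) = 135
  i=4: min(5*3^4, 890) = 405
  i=5: min(5*3^5, 890) = 890
  i=6: min(5*3^6, 890) = 890
  i=7: min(5*3^7, 890) = 890
  i=8: min(5*3^8, 890) = 890
  i=9: min(5*3^9, 890) = 890
  i=10: min(5*3^10, 890) = 890
  i=11: min(5*3^11, 890) = 890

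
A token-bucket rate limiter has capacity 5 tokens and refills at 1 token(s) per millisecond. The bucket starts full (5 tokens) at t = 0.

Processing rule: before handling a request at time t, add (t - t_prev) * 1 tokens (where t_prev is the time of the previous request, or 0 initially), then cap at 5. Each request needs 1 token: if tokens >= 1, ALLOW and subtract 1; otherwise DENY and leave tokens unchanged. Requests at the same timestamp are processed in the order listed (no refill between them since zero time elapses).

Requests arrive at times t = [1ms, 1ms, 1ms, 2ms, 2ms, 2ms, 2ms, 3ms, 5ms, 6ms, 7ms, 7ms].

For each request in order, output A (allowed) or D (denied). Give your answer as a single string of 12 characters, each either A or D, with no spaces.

Simulating step by step:
  req#1 t=1ms: ALLOW
  req#2 t=1ms: ALLOW
  req#3 t=1ms: ALLOW
  req#4 t=2ms: ALLOW
  req#5 t=2ms: ALLOW
  req#6 t=2ms: ALLOW
  req#7 t=2ms: DENY
  req#8 t=3ms: ALLOW
  req#9 t=5ms: ALLOW
  req#10 t=6ms: ALLOW
  req#11 t=7ms: ALLOW
  req#12 t=7ms: ALLOW

Answer: AAAAAADAAAAA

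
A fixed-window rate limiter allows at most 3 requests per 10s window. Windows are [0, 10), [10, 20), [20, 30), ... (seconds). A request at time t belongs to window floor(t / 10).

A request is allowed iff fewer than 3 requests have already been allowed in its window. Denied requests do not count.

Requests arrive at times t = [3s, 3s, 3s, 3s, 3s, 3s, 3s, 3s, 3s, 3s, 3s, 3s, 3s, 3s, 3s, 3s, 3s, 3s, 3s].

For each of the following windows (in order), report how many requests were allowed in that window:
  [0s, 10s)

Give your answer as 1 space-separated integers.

Answer: 3

Derivation:
Processing requests:
  req#1 t=3s (window 0): ALLOW
  req#2 t=3s (window 0): ALLOW
  req#3 t=3s (window 0): ALLOW
  req#4 t=3s (window 0): DENY
  req#5 t=3s (window 0): DENY
  req#6 t=3s (window 0): DENY
  req#7 t=3s (window 0): DENY
  req#8 t=3s (window 0): DENY
  req#9 t=3s (window 0): DENY
  req#10 t=3s (window 0): DENY
  req#11 t=3s (window 0): DENY
  req#12 t=3s (window 0): DENY
  req#13 t=3s (window 0): DENY
  req#14 t=3s (window 0): DENY
  req#15 t=3s (window 0): DENY
  req#16 t=3s (window 0): DENY
  req#17 t=3s (window 0): DENY
  req#18 t=3s (window 0): DENY
  req#19 t=3s (window 0): DENY

Allowed counts by window: 3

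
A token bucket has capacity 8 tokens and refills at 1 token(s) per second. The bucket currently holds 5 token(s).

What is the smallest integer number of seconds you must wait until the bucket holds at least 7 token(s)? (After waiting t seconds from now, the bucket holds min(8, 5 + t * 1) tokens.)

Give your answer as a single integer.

Need 5 + t * 1 >= 7, so t >= 2/1.
Smallest integer t = ceil(2/1) = 2.

Answer: 2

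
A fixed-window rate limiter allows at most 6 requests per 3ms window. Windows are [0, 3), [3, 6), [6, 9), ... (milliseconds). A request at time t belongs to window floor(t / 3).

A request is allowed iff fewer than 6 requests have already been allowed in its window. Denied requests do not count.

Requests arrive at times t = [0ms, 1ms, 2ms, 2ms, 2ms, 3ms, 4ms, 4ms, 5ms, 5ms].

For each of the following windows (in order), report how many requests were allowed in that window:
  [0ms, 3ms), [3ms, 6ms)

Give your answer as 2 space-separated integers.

Processing requests:
  req#1 t=0ms (window 0): ALLOW
  req#2 t=1ms (window 0): ALLOW
  req#3 t=2ms (window 0): ALLOW
  req#4 t=2ms (window 0): ALLOW
  req#5 t=2ms (window 0): ALLOW
  req#6 t=3ms (window 1): ALLOW
  req#7 t=4ms (window 1): ALLOW
  req#8 t=4ms (window 1): ALLOW
  req#9 t=5ms (window 1): ALLOW
  req#10 t=5ms (window 1): ALLOW

Allowed counts by window: 5 5

Answer: 5 5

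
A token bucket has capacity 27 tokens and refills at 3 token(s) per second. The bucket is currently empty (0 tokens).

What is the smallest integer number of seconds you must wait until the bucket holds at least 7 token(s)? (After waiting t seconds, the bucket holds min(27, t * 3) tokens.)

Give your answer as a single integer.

Answer: 3

Derivation:
Need t * 3 >= 7, so t >= 7/3.
Smallest integer t = ceil(7/3) = 3.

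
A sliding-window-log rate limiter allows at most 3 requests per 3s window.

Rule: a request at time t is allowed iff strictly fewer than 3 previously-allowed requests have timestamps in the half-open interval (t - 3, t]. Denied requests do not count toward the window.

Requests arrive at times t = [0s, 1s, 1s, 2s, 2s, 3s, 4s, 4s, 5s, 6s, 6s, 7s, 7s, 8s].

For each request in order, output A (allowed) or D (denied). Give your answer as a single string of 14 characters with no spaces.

Tracking allowed requests in the window:
  req#1 t=0s: ALLOW
  req#2 t=1s: ALLOW
  req#3 t=1s: ALLOW
  req#4 t=2s: DENY
  req#5 t=2s: DENY
  req#6 t=3s: ALLOW
  req#7 t=4s: ALLOW
  req#8 t=4s: ALLOW
  req#9 t=5s: DENY
  req#10 t=6s: ALLOW
  req#11 t=6s: DENY
  req#12 t=7s: ALLOW
  req#13 t=7s: ALLOW
  req#14 t=8s: DENY

Answer: AAADDAAADADAAD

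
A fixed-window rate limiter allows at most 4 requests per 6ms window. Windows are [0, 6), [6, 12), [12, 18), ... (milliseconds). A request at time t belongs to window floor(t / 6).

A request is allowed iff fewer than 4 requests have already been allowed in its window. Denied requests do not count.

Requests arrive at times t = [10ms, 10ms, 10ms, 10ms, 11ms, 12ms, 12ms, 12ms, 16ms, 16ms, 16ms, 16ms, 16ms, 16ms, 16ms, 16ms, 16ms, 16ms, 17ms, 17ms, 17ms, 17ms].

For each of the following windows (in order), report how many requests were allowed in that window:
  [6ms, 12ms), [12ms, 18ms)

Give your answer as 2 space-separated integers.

Answer: 4 4

Derivation:
Processing requests:
  req#1 t=10ms (window 1): ALLOW
  req#2 t=10ms (window 1): ALLOW
  req#3 t=10ms (window 1): ALLOW
  req#4 t=10ms (window 1): ALLOW
  req#5 t=11ms (window 1): DENY
  req#6 t=12ms (window 2): ALLOW
  req#7 t=12ms (window 2): ALLOW
  req#8 t=12ms (window 2): ALLOW
  req#9 t=16ms (window 2): ALLOW
  req#10 t=16ms (window 2): DENY
  req#11 t=16ms (window 2): DENY
  req#12 t=16ms (window 2): DENY
  req#13 t=16ms (window 2): DENY
  req#14 t=16ms (window 2): DENY
  req#15 t=16ms (window 2): DENY
  req#16 t=16ms (window 2): DENY
  req#17 t=16ms (window 2): DENY
  req#18 t=16ms (window 2): DENY
  req#19 t=17ms (window 2): DENY
  req#20 t=17ms (window 2): DENY
  req#21 t=17ms (window 2): DENY
  req#22 t=17ms (window 2): DENY

Allowed counts by window: 4 4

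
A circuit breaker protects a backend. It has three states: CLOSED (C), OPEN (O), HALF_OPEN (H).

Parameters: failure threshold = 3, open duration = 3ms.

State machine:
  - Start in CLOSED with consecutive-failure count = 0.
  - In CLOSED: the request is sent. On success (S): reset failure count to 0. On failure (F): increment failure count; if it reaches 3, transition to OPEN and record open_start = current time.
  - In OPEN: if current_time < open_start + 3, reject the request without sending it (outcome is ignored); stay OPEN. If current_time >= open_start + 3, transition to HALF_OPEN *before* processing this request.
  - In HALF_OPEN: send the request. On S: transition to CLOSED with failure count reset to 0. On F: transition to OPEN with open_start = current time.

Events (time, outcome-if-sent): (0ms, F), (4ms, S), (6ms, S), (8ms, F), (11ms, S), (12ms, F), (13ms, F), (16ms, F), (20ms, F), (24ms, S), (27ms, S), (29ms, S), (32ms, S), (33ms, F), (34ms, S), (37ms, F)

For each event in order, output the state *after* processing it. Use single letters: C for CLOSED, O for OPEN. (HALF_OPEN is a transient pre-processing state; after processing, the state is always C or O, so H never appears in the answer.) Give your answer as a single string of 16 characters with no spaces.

State after each event:
  event#1 t=0ms outcome=F: state=CLOSED
  event#2 t=4ms outcome=S: state=CLOSED
  event#3 t=6ms outcome=S: state=CLOSED
  event#4 t=8ms outcome=F: state=CLOSED
  event#5 t=11ms outcome=S: state=CLOSED
  event#6 t=12ms outcome=F: state=CLOSED
  event#7 t=13ms outcome=F: state=CLOSED
  event#8 t=16ms outcome=F: state=OPEN
  event#9 t=20ms outcome=F: state=OPEN
  event#10 t=24ms outcome=S: state=CLOSED
  event#11 t=27ms outcome=S: state=CLOSED
  event#12 t=29ms outcome=S: state=CLOSED
  event#13 t=32ms outcome=S: state=CLOSED
  event#14 t=33ms outcome=F: state=CLOSED
  event#15 t=34ms outcome=S: state=CLOSED
  event#16 t=37ms outcome=F: state=CLOSED

Answer: CCCCCCCOOCCCCCCC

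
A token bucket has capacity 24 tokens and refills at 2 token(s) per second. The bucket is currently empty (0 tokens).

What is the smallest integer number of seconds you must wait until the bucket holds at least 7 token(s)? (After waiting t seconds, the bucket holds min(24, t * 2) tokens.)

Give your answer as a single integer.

Answer: 4

Derivation:
Need t * 2 >= 7, so t >= 7/2.
Smallest integer t = ceil(7/2) = 4.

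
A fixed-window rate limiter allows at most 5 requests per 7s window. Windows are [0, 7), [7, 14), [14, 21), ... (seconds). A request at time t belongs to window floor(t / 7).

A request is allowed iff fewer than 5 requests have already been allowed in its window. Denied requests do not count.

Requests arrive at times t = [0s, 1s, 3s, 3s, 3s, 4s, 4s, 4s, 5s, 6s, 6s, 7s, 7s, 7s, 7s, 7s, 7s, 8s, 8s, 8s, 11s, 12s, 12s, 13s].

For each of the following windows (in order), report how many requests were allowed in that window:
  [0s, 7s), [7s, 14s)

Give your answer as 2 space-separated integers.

Processing requests:
  req#1 t=0s (window 0): ALLOW
  req#2 t=1s (window 0): ALLOW
  req#3 t=3s (window 0): ALLOW
  req#4 t=3s (window 0): ALLOW
  req#5 t=3s (window 0): ALLOW
  req#6 t=4s (window 0): DENY
  req#7 t=4s (window 0): DENY
  req#8 t=4s (window 0): DENY
  req#9 t=5s (window 0): DENY
  req#10 t=6s (window 0): DENY
  req#11 t=6s (window 0): DENY
  req#12 t=7s (window 1): ALLOW
  req#13 t=7s (window 1): ALLOW
  req#14 t=7s (window 1): ALLOW
  req#15 t=7s (window 1): ALLOW
  req#16 t=7s (window 1): ALLOW
  req#17 t=7s (window 1): DENY
  req#18 t=8s (window 1): DENY
  req#19 t=8s (window 1): DENY
  req#20 t=8s (window 1): DENY
  req#21 t=11s (window 1): DENY
  req#22 t=12s (window 1): DENY
  req#23 t=12s (window 1): DENY
  req#24 t=13s (window 1): DENY

Allowed counts by window: 5 5

Answer: 5 5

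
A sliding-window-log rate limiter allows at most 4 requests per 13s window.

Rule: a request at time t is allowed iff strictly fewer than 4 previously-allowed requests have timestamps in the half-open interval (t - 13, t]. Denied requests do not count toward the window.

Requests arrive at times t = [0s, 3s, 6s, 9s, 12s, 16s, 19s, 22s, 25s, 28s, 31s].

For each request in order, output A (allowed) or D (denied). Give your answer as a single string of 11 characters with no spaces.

Answer: AAAADAAAADA

Derivation:
Tracking allowed requests in the window:
  req#1 t=0s: ALLOW
  req#2 t=3s: ALLOW
  req#3 t=6s: ALLOW
  req#4 t=9s: ALLOW
  req#5 t=12s: DENY
  req#6 t=16s: ALLOW
  req#7 t=19s: ALLOW
  req#8 t=22s: ALLOW
  req#9 t=25s: ALLOW
  req#10 t=28s: DENY
  req#11 t=31s: ALLOW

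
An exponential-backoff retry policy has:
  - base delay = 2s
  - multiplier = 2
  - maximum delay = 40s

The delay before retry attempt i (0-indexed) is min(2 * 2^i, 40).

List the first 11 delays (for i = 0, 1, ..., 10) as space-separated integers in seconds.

Computing each delay:
  i=0: min(2*2^0, 40) = 2
  i=1: min(2*2^1, 40) = 4
  i=2: min(2*2^2, 40) = 8
  i=3: min(2*2^3, 40) = 16
  i=4: min(2*2^4, 40) = 32
  i=5: min(2*2^5, 40) = 40
  i=6: min(2*2^6, 40) = 40
  i=7: min(2*2^7, 40) = 40
  i=8: min(2*2^8, 40) = 40
  i=9: min(2*2^9, 40) = 40
  i=10: min(2*2^10, 40) = 40

Answer: 2 4 8 16 32 40 40 40 40 40 40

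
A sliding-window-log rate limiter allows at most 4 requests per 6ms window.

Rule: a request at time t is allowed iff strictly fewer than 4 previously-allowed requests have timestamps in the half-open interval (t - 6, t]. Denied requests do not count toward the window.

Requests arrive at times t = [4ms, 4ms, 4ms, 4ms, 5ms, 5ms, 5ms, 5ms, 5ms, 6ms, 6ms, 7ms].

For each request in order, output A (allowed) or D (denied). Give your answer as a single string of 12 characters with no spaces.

Tracking allowed requests in the window:
  req#1 t=4ms: ALLOW
  req#2 t=4ms: ALLOW
  req#3 t=4ms: ALLOW
  req#4 t=4ms: ALLOW
  req#5 t=5ms: DENY
  req#6 t=5ms: DENY
  req#7 t=5ms: DENY
  req#8 t=5ms: DENY
  req#9 t=5ms: DENY
  req#10 t=6ms: DENY
  req#11 t=6ms: DENY
  req#12 t=7ms: DENY

Answer: AAAADDDDDDDD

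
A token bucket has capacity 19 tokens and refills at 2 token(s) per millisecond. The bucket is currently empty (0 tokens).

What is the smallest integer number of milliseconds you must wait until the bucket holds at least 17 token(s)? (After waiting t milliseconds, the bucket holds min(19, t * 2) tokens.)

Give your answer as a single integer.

Need t * 2 >= 17, so t >= 17/2.
Smallest integer t = ceil(17/2) = 9.

Answer: 9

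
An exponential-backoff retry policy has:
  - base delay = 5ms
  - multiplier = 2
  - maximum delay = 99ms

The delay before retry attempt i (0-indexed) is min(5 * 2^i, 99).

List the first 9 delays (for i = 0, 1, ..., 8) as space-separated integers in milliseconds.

Answer: 5 10 20 40 80 99 99 99 99

Derivation:
Computing each delay:
  i=0: min(5*2^0, 99) = 5
  i=1: min(5*2^1, 99) = 10
  i=2: min(5*2^2, 99) = 20
  i=3: min(5*2^3, 99) = 40
  i=4: min(5*2^4, 99) = 80
  i=5: min(5*2^5, 99) = 99
  i=6: min(5*2^6, 99) = 99
  i=7: min(5*2^7, 99) = 99
  i=8: min(5*2^8, 99) = 99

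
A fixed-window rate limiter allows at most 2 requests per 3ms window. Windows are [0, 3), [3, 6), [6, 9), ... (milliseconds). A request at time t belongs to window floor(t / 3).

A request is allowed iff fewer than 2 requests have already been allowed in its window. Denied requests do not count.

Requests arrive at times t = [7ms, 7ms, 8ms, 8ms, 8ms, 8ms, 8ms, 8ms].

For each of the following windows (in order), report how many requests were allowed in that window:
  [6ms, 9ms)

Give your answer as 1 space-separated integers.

Processing requests:
  req#1 t=7ms (window 2): ALLOW
  req#2 t=7ms (window 2): ALLOW
  req#3 t=8ms (window 2): DENY
  req#4 t=8ms (window 2): DENY
  req#5 t=8ms (window 2): DENY
  req#6 t=8ms (window 2): DENY
  req#7 t=8ms (window 2): DENY
  req#8 t=8ms (window 2): DENY

Allowed counts by window: 2

Answer: 2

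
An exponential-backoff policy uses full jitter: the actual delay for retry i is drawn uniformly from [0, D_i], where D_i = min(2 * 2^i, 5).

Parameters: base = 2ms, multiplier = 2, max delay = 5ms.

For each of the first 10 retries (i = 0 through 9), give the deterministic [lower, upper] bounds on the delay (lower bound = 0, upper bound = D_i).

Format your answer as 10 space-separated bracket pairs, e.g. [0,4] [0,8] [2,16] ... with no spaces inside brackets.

Computing bounds per retry:
  i=0: D_i=min(2*2^0,5)=2, bounds=[0,2]
  i=1: D_i=min(2*2^1,5)=4, bounds=[0,4]
  i=2: D_i=min(2*2^2,5)=5, bounds=[0,5]
  i=3: D_i=min(2*2^3,5)=5, bounds=[0,5]
  i=4: D_i=min(2*2^4,5)=5, bounds=[0,5]
  i=5: D_i=min(2*2^5,5)=5, bounds=[0,5]
  i=6: D_i=min(2*2^6,5)=5, bounds=[0,5]
  i=7: D_i=min(2*2^7,5)=5, bounds=[0,5]
  i=8: D_i=min(2*2^8,5)=5, bounds=[0,5]
  i=9: D_i=min(2*2^9,5)=5, bounds=[0,5]

Answer: [0,2] [0,4] [0,5] [0,5] [0,5] [0,5] [0,5] [0,5] [0,5] [0,5]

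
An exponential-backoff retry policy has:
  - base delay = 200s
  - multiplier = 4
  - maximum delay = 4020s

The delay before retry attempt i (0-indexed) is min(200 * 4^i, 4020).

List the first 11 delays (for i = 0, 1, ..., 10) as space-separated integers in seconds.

Computing each delay:
  i=0: min(200*4^0, 4020) = 200
  i=1: min(200*4^1, 4020) = 800
  i=2: min(200*4^2, 4020) = 3200
  i=3: min(200*4^3, 4020) = 4020
  i=4: min(200*4^4, 4020) = 4020
  i=5: min(200*4^5, 4020) = 4020
  i=6: min(200*4^6, 4020) = 4020
  i=7: min(200*4^7, 4020) = 4020
  i=8: min(200*4^8, 4020) = 4020
  i=9: min(200*4^9, 4020) = 4020
  i=10: min(200*4^10, 4020) = 4020

Answer: 200 800 3200 4020 4020 4020 4020 4020 4020 4020 4020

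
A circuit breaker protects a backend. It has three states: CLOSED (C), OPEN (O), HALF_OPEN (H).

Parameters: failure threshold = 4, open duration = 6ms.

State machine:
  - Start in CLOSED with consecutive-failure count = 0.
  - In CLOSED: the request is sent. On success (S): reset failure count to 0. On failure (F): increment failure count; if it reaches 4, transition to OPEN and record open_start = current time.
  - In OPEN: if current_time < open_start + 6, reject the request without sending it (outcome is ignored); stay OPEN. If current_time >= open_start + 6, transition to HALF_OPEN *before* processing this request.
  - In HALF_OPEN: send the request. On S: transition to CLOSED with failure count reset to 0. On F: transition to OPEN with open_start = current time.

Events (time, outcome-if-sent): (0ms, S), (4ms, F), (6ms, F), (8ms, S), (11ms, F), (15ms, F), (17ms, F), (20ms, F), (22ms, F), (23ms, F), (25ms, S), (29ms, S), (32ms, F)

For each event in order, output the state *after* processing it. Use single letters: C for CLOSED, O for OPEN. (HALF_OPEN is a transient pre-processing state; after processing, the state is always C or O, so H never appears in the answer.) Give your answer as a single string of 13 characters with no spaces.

State after each event:
  event#1 t=0ms outcome=S: state=CLOSED
  event#2 t=4ms outcome=F: state=CLOSED
  event#3 t=6ms outcome=F: state=CLOSED
  event#4 t=8ms outcome=S: state=CLOSED
  event#5 t=11ms outcome=F: state=CLOSED
  event#6 t=15ms outcome=F: state=CLOSED
  event#7 t=17ms outcome=F: state=CLOSED
  event#8 t=20ms outcome=F: state=OPEN
  event#9 t=22ms outcome=F: state=OPEN
  event#10 t=23ms outcome=F: state=OPEN
  event#11 t=25ms outcome=S: state=OPEN
  event#12 t=29ms outcome=S: state=CLOSED
  event#13 t=32ms outcome=F: state=CLOSED

Answer: CCCCCCCOOOOCC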